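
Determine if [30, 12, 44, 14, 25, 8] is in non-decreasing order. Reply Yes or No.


Check consecutive pairs:
  30 <= 12? False
  12 <= 44? True
  44 <= 14? False
  14 <= 25? True
  25 <= 8? False
3 consecutive pair(s) are out of order, so the list is not sorted.
Final answer: No


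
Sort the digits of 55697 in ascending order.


The number 55697 has digits: 5, 5, 6, 9, 7
Sorted: 5, 5, 6, 7, 9
Joining the sorted digits gives the result.
Final answer: 55679


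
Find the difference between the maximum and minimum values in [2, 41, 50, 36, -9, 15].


Maximum value: 50
Minimum value: -9
Range = 50 - (-9) = 59
Final answer: 59


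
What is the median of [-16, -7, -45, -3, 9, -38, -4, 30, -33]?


First, sort the list: [-45, -38, -33, -16, -7, -4, -3, 9, 30]
The list has 9 elements (odd count).
The middle index is 4 (0-based), and the element there is -7.
Final answer: -7


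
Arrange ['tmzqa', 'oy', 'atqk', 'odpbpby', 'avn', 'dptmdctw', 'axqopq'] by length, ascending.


Compute lengths:
  'tmzqa' has length 5
  'oy' has length 2
  'atqk' has length 4
  'odpbpby' has length 7
  'avn' has length 3
  'dptmdctw' has length 8
  'axqopq' has length 6
Lengths in increasing order: 2 < 3 < 4 < 5 < 6 < 7 < 8
Listing the words in that order gives the answer.
Final answer: ['oy', 'avn', 'atqk', 'tmzqa', 'axqopq', 'odpbpby', 'dptmdctw']


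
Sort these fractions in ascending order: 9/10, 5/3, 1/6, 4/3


Convert to decimal for comparison:
  9/10 = 0.9
  5/3 = 1.6667
  1/6 = 0.1667
  4/3 = 1.3333
Decimals in increasing order: 0.1667 < 0.9 < 1.3333 < 1.6667
Writing each back as its fraction gives the sorted order.
Final answer: 1/6, 9/10, 4/3, 5/3


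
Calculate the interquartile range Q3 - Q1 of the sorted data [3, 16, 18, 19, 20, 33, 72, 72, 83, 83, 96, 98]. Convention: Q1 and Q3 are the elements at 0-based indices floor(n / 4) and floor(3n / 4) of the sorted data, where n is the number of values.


The data has n = 12 elements.
Q1 index = floor(12 / 4) = floor(3) = 3; Q3 index = floor(3 * 12 / 4) = floor(9) = 9
Q1 = element at index 3 = 19
Q3 = element at index 9 = 83
IQR = 83 - 19 = 64
Final answer: 64


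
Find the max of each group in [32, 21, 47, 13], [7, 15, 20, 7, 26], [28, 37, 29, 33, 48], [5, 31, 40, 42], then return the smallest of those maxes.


Find max of each group:
  Group 1: [32, 21, 47, 13] -> max = 47
  Group 2: [7, 15, 20, 7, 26] -> max = 26
  Group 3: [28, 37, 29, 33, 48] -> max = 48
  Group 4: [5, 31, 40, 42] -> max = 42
Maxes: [47, 26, 48, 42]
Minimum of maxes = 26
Final answer: 26


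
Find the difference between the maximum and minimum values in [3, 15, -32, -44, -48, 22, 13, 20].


Maximum value: 22
Minimum value: -48
Range = 22 - (-48) = 70
Final answer: 70


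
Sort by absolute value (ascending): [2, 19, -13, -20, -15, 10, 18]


Compute absolute values:
  |2| = 2
  |19| = 19
  |-13| = 13
  |-20| = 20
  |-15| = 15
  |10| = 10
  |18| = 18
Absolute values in increasing order: 2 < 10 < 13 < 15 < 18 < 19 < 20
Listing the original numbers in that order gives the answer.
Final answer: [2, 10, -13, -15, 18, 19, -20]


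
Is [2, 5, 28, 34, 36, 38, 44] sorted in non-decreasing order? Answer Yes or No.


Check consecutive pairs:
  2 <= 5? True
  5 <= 28? True
  28 <= 34? True
  34 <= 36? True
  36 <= 38? True
  38 <= 44? True
Every consecutive pair is in order, so the list is non-decreasing.
Final answer: Yes


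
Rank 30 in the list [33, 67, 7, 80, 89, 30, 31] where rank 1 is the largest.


Sort descending: [89, 80, 67, 33, 31, 30, 7]
Find 30 in the sorted list.
30 is at position 6.
Final answer: 6


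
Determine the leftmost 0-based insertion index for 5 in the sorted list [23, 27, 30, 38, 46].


List is sorted: [23, 27, 30, 38, 46]
We need the leftmost position where 5 can be inserted, i.e. the first index whose element is >= 5 (or the end of the list if none is).
Binary search with low=0, high=5 (0-based indices):
  low=0, high=5, mid=2: a[2]=30 >= 5, so high = 2
  low=0, high=2, mid=1: a[1]=27 >= 5, so high = 1
  low=0, high=1, mid=0: a[0]=23 >= 5, so high = 0
Now low = high = 0, so the insertion index is 0.
Final answer: 0


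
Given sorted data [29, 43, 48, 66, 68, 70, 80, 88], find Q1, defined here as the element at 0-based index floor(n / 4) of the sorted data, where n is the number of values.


The list has n = 8 elements.
Q1 index = floor(8 / 4) = floor(2) = 2
Counting from index 0 in the sorted data, the element at index 2 is 48.
Final answer: 48


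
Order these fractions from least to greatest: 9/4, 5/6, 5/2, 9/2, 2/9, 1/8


Convert to decimal for comparison:
  9/4 = 2.25
  5/6 = 0.8333
  5/2 = 2.5
  9/2 = 4.5
  2/9 = 0.2222
  1/8 = 0.125
Decimals in increasing order: 0.125 < 0.2222 < 0.8333 < 2.25 < 2.5 < 4.5
Writing each back as its fraction gives the sorted order.
Final answer: 1/8, 2/9, 5/6, 9/4, 5/2, 9/2


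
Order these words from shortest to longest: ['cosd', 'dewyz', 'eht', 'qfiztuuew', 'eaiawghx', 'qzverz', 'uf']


Compute lengths:
  'cosd' has length 4
  'dewyz' has length 5
  'eht' has length 3
  'qfiztuuew' has length 9
  'eaiawghx' has length 8
  'qzverz' has length 6
  'uf' has length 2
Lengths in increasing order: 2 < 3 < 4 < 5 < 6 < 8 < 9
Listing the words in that order gives the answer.
Final answer: ['uf', 'eht', 'cosd', 'dewyz', 'qzverz', 'eaiawghx', 'qfiztuuew']


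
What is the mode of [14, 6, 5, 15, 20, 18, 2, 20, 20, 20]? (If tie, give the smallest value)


Count the frequency of each value:
  2 appears 1 time(s)
  5 appears 1 time(s)
  6 appears 1 time(s)
  14 appears 1 time(s)
  15 appears 1 time(s)
  18 appears 1 time(s)
  20 appears 4 time(s)
Maximum frequency is 4.
Only 20 reaches that frequency, so it is the mode.
Final answer: 20


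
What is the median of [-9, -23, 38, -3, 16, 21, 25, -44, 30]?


First, sort the list: [-44, -23, -9, -3, 16, 21, 25, 30, 38]
The list has 9 elements (odd count).
The middle index is 4 (0-based), and the element there is 16.
Final answer: 16


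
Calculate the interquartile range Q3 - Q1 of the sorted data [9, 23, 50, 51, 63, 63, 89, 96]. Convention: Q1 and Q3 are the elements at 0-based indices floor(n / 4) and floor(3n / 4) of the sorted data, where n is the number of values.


The data has n = 8 elements.
Q1 index = floor(8 / 4) = floor(2) = 2; Q3 index = floor(3 * 8 / 4) = floor(6) = 6
Q1 = element at index 2 = 50
Q3 = element at index 6 = 89
IQR = 89 - 50 = 39
Final answer: 39


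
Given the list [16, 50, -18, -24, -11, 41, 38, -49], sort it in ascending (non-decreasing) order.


Original list: [16, 50, -18, -24, -11, 41, 38, -49]
Repeatedly take the smallest remaining element:
  Remaining [16, 50, -18, -24, -11, 41, 38, -49] -> smallest is -49
  Remaining [16, 50, -18, -24, -11, 41, 38] -> smallest is -24
  Remaining [16, 50, -18, -11, 41, 38] -> smallest is -18
  Remaining [16, 50, -11, 41, 38] -> smallest is -11
  Remaining [16, 50, 41, 38] -> smallest is 16
  Remaining [50, 41, 38] -> smallest is 38
  Remaining [50, 41] -> smallest is 41
  Remaining [50] -> smallest is 50
Collecting the picks in order gives the sorted list.
Final answer: [-49, -24, -18, -11, 16, 38, 41, 50]


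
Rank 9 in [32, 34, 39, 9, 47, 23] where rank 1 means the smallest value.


Sort ascending: [9, 23, 32, 34, 39, 47]
Find 9 in the sorted list.
9 is at position 1 (1-indexed).
Final answer: 1


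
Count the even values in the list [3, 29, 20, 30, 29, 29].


Check each element:
  3 is odd
  29 is odd
  20 is even
  30 is even
  29 is odd
  29 is odd
Evens: [20, 30]
Count of evens = 2
Final answer: 2


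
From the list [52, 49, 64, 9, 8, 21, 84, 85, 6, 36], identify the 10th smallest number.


Sort ascending: [6, 8, 9, 21, 36, 49, 52, 64, 84, 85]
The 10th element (1-indexed) is at index 9.
Value = 85
Final answer: 85


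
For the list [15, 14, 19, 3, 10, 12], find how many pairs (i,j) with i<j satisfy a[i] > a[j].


For each element, count the later elements that are smaller than it:
  15 (index 0): smaller elements after it = [14, 3, 10, 12] -> 4
  14 (index 1): smaller elements after it = [3, 10, 12] -> 3
  19 (index 2): smaller elements after it = [3, 10, 12] -> 3
  3 (index 3): smaller elements after it = [] -> 0
  10 (index 4): smaller elements after it = [] -> 0
Total inversions = 4 + 3 + 3 + 0 + 0 = 10
Final answer: 10


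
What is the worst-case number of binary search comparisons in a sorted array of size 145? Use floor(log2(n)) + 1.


Binary search halves the search space each step.
Maximum comparisons = floor(log2(145)) + 1
log2(145) = 7.1799
floor(log2(145)) = 7, so 7 + 1 = 8
Final answer: 8


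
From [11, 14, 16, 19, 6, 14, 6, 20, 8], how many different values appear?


List all unique values:
Distinct values: [6, 8, 11, 14, 16, 19, 20]
Count = 7
Final answer: 7


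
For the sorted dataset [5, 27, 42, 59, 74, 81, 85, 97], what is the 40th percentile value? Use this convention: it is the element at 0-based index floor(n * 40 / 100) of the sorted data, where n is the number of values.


The dataset has n = 8 elements.
Index = floor(8 * 40 / 100) = floor(320 / 100) = floor(3.2) = 3
Counting from index 0 in the sorted data, the element at index 3 is 59.
Final answer: 59


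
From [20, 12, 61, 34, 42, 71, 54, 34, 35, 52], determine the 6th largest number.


Sort descending: [71, 61, 54, 52, 42, 35, 34, 34, 20, 12]
The 6th element (1-indexed) is at index 5.
Value = 35
Final answer: 35


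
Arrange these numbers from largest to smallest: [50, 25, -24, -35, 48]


Original list: [50, 25, -24, -35, 48]
Repeatedly take the largest remaining element:
  Remaining [50, 25, -24, -35, 48] -> largest is 50
  Remaining [25, -24, -35, 48] -> largest is 48
  Remaining [25, -24, -35] -> largest is 25
  Remaining [-24, -35] -> largest is -24
  Remaining [-35] -> largest is -35
Collecting the picks in order gives the descending list.
Final answer: [50, 48, 25, -24, -35]


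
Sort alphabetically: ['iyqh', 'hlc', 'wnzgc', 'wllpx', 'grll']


Compare strings character by character (the first differing letter decides):
  'grll' < 'hlc' since 'g' < 'h' at position 1
  'hlc' < 'iyqh' since 'h' < 'i' at position 1
  'iyqh' < 'wllpx' since 'i' < 'w' at position 1
  'wllpx' < 'wnzgc' since 'l' < 'n' at position 2
Chaining these comparisons gives the alphabetical order.
Final answer: ['grll', 'hlc', 'iyqh', 'wllpx', 'wnzgc']


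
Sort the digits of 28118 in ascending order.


The number 28118 has digits: 2, 8, 1, 1, 8
Sorted: 1, 1, 2, 8, 8
Joining the sorted digits gives the result.
Final answer: 11288


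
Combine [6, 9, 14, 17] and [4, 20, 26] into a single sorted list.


List A: [6, 9, 14, 17]
List B: [4, 20, 26]
Repeatedly compare the front elements and take the smaller:
  6 vs 4 -> take 4
  6 vs 20 -> take 6
  9 vs 20 -> take 9
  14 vs 20 -> take 14
  17 vs 20 -> take 17
  A is exhausted; append the rest of B: [20, 26]
Final answer: [4, 6, 9, 14, 17, 20, 26]


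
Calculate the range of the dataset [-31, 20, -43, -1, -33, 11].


Maximum value: 20
Minimum value: -43
Range = 20 - (-43) = 63
Final answer: 63


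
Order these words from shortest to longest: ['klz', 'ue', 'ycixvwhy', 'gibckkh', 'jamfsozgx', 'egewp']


Compute lengths:
  'klz' has length 3
  'ue' has length 2
  'ycixvwhy' has length 8
  'gibckkh' has length 7
  'jamfsozgx' has length 9
  'egewp' has length 5
Lengths in increasing order: 2 < 3 < 5 < 7 < 8 < 9
Listing the words in that order gives the answer.
Final answer: ['ue', 'klz', 'egewp', 'gibckkh', 'ycixvwhy', 'jamfsozgx']


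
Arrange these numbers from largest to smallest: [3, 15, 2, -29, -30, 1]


Original list: [3, 15, 2, -29, -30, 1]
Repeatedly take the largest remaining element:
  Remaining [3, 15, 2, -29, -30, 1] -> largest is 15
  Remaining [3, 2, -29, -30, 1] -> largest is 3
  Remaining [2, -29, -30, 1] -> largest is 2
  Remaining [-29, -30, 1] -> largest is 1
  Remaining [-29, -30] -> largest is -29
  Remaining [-30] -> largest is -30
Collecting the picks in order gives the descending list.
Final answer: [15, 3, 2, 1, -29, -30]


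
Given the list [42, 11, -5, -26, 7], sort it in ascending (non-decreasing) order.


Original list: [42, 11, -5, -26, 7]
Repeatedly take the smallest remaining element:
  Remaining [42, 11, -5, -26, 7] -> smallest is -26
  Remaining [42, 11, -5, 7] -> smallest is -5
  Remaining [42, 11, 7] -> smallest is 7
  Remaining [42, 11] -> smallest is 11
  Remaining [42] -> smallest is 42
Collecting the picks in order gives the sorted list.
Final answer: [-26, -5, 7, 11, 42]


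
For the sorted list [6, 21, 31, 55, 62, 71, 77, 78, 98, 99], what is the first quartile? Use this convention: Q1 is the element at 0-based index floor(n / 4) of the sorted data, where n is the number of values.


The list has n = 10 elements.
Q1 index = floor(10 / 4) = floor(2.5) = 2
Counting from index 0 in the sorted data, the element at index 2 is 31.
Final answer: 31


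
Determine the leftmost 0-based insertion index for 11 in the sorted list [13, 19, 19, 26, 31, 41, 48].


List is sorted: [13, 19, 19, 26, 31, 41, 48]
We need the leftmost position where 11 can be inserted, i.e. the first index whose element is >= 11 (or the end of the list if none is).
Binary search with low=0, high=7 (0-based indices):
  low=0, high=7, mid=3: a[3]=26 >= 11, so high = 3
  low=0, high=3, mid=1: a[1]=19 >= 11, so high = 1
  low=0, high=1, mid=0: a[0]=13 >= 11, so high = 0
Now low = high = 0, so the insertion index is 0.
Final answer: 0


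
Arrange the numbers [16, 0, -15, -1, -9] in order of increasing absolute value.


Compute absolute values:
  |16| = 16
  |0| = 0
  |-15| = 15
  |-1| = 1
  |-9| = 9
Absolute values in increasing order: 0 < 1 < 9 < 15 < 16
Listing the original numbers in that order gives the answer.
Final answer: [0, -1, -9, -15, 16]


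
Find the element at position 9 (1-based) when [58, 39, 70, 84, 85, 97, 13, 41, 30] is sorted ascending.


Sort ascending: [13, 30, 39, 41, 58, 70, 84, 85, 97]
The 9th element (1-indexed) is at index 8.
Value = 97
Final answer: 97


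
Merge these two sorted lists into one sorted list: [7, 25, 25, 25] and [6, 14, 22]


List A: [7, 25, 25, 25]
List B: [6, 14, 22]
Repeatedly compare the front elements and take the smaller:
  7 vs 6 -> take 6
  7 vs 14 -> take 7
  25 vs 14 -> take 14
  25 vs 22 -> take 22
  B is exhausted; append the rest of A: [25, 25, 25]
Final answer: [6, 7, 14, 22, 25, 25, 25]


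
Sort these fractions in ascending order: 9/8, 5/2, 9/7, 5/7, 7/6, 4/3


Convert to decimal for comparison:
  9/8 = 1.125
  5/2 = 2.5
  9/7 = 1.2857
  5/7 = 0.7143
  7/6 = 1.1667
  4/3 = 1.3333
Decimals in increasing order: 0.7143 < 1.125 < 1.1667 < 1.2857 < 1.3333 < 2.5
Writing each back as its fraction gives the sorted order.
Final answer: 5/7, 9/8, 7/6, 9/7, 4/3, 5/2


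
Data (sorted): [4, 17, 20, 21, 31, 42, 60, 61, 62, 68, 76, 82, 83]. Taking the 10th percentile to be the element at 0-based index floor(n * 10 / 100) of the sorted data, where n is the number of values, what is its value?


The dataset has n = 13 elements.
Index = floor(13 * 10 / 100) = floor(130 / 100) = floor(1.3) = 1
Counting from index 0 in the sorted data, the element at index 1 is 17.
Final answer: 17


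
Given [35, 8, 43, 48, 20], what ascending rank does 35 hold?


Sort ascending: [8, 20, 35, 43, 48]
Find 35 in the sorted list.
35 is at position 3 (1-indexed).
Final answer: 3


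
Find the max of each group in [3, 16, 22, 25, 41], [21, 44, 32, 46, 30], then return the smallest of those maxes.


Find max of each group:
  Group 1: [3, 16, 22, 25, 41] -> max = 41
  Group 2: [21, 44, 32, 46, 30] -> max = 46
Maxes: [41, 46]
Minimum of maxes = 41
Final answer: 41


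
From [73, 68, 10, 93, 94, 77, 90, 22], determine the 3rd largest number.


Sort descending: [94, 93, 90, 77, 73, 68, 22, 10]
The 3rd element (1-indexed) is at index 2.
Value = 90
Final answer: 90


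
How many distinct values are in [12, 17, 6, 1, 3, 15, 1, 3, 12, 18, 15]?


List all unique values:
Distinct values: [1, 3, 6, 12, 15, 17, 18]
Count = 7
Final answer: 7


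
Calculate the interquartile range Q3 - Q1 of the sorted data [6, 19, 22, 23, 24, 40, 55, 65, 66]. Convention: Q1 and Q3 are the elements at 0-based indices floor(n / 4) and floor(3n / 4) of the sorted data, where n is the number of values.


The data has n = 9 elements.
Q1 index = floor(9 / 4) = floor(2.25) = 2; Q3 index = floor(3 * 9 / 4) = floor(6.75) = 6
Q1 = element at index 2 = 22
Q3 = element at index 6 = 55
IQR = 55 - 22 = 33
Final answer: 33


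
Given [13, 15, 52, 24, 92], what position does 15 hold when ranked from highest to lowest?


Sort descending: [92, 52, 24, 15, 13]
Find 15 in the sorted list.
15 is at position 4.
Final answer: 4


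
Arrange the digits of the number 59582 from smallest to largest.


The number 59582 has digits: 5, 9, 5, 8, 2
Sorted: 2, 5, 5, 8, 9
Joining the sorted digits gives the result.
Final answer: 25589


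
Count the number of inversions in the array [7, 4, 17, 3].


For each element, count the later elements that are smaller than it:
  7 (index 0): smaller elements after it = [4, 3] -> 2
  4 (index 1): smaller elements after it = [3] -> 1
  17 (index 2): smaller elements after it = [3] -> 1
Total inversions = 2 + 1 + 1 = 4
Final answer: 4


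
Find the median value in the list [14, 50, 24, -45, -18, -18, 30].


First, sort the list: [-45, -18, -18, 14, 24, 30, 50]
The list has 7 elements (odd count).
The middle index is 3 (0-based), and the element there is 14.
Final answer: 14


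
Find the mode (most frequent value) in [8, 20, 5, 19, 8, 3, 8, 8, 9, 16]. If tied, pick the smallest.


Count the frequency of each value:
  3 appears 1 time(s)
  5 appears 1 time(s)
  8 appears 4 time(s)
  9 appears 1 time(s)
  16 appears 1 time(s)
  19 appears 1 time(s)
  20 appears 1 time(s)
Maximum frequency is 4.
Only 8 reaches that frequency, so it is the mode.
Final answer: 8


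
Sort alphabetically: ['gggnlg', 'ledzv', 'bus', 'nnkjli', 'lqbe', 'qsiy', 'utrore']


Compare strings character by character (the first differing letter decides):
  'bus' < 'gggnlg' since 'b' < 'g' at position 1
  'gggnlg' < 'ledzv' since 'g' < 'l' at position 1
  'ledzv' < 'lqbe' since 'e' < 'q' at position 2
  'lqbe' < 'nnkjli' since 'l' < 'n' at position 1
  'nnkjli' < 'qsiy' since 'n' < 'q' at position 1
  'qsiy' < 'utrore' since 'q' < 'u' at position 1
Chaining these comparisons gives the alphabetical order.
Final answer: ['bus', 'gggnlg', 'ledzv', 'lqbe', 'nnkjli', 'qsiy', 'utrore']


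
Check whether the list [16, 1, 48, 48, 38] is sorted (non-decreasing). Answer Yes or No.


Check consecutive pairs:
  16 <= 1? False
  1 <= 48? True
  48 <= 48? True
  48 <= 38? False
2 consecutive pair(s) are out of order, so the list is not sorted.
Final answer: No


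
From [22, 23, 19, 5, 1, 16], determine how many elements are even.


Check each element:
  22 is even
  23 is odd
  19 is odd
  5 is odd
  1 is odd
  16 is even
Evens: [22, 16]
Count of evens = 2
Final answer: 2


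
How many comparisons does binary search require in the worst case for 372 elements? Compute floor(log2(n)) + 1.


Binary search halves the search space each step.
Maximum comparisons = floor(log2(372)) + 1
log2(372) = 8.5392
floor(log2(372)) = 8, so 8 + 1 = 9
Final answer: 9


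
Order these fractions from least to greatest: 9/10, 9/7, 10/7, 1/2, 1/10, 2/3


Convert to decimal for comparison:
  9/10 = 0.9
  9/7 = 1.2857
  10/7 = 1.4286
  1/2 = 0.5
  1/10 = 0.1
  2/3 = 0.6667
Decimals in increasing order: 0.1 < 0.5 < 0.6667 < 0.9 < 1.2857 < 1.4286
Writing each back as its fraction gives the sorted order.
Final answer: 1/10, 1/2, 2/3, 9/10, 9/7, 10/7


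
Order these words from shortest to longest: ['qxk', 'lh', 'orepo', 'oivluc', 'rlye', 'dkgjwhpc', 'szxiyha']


Compute lengths:
  'qxk' has length 3
  'lh' has length 2
  'orepo' has length 5
  'oivluc' has length 6
  'rlye' has length 4
  'dkgjwhpc' has length 8
  'szxiyha' has length 7
Lengths in increasing order: 2 < 3 < 4 < 5 < 6 < 7 < 8
Listing the words in that order gives the answer.
Final answer: ['lh', 'qxk', 'rlye', 'orepo', 'oivluc', 'szxiyha', 'dkgjwhpc']


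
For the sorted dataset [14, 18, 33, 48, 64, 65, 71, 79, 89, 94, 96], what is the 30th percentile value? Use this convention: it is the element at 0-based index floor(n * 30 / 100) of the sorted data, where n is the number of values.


The dataset has n = 11 elements.
Index = floor(11 * 30 / 100) = floor(330 / 100) = floor(3.3) = 3
Counting from index 0 in the sorted data, the element at index 3 is 48.
Final answer: 48


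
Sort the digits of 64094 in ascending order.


The number 64094 has digits: 6, 4, 0, 9, 4
Sorted: 0, 4, 4, 6, 9
Joining the sorted digits gives the result.
Final answer: 04469


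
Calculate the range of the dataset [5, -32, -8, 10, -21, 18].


Maximum value: 18
Minimum value: -32
Range = 18 - (-32) = 50
Final answer: 50


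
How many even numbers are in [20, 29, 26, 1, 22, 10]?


Check each element:
  20 is even
  29 is odd
  26 is even
  1 is odd
  22 is even
  10 is even
Evens: [20, 26, 22, 10]
Count of evens = 4
Final answer: 4


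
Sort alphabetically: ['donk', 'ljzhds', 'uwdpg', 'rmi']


Compare strings character by character (the first differing letter decides):
  'donk' < 'ljzhds' since 'd' < 'l' at position 1
  'ljzhds' < 'rmi' since 'l' < 'r' at position 1
  'rmi' < 'uwdpg' since 'r' < 'u' at position 1
Chaining these comparisons gives the alphabetical order.
Final answer: ['donk', 'ljzhds', 'rmi', 'uwdpg']


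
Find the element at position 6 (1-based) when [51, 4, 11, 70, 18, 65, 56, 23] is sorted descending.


Sort descending: [70, 65, 56, 51, 23, 18, 11, 4]
The 6th element (1-indexed) is at index 5.
Value = 18
Final answer: 18


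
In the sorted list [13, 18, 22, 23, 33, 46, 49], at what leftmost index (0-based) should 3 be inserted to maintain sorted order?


List is sorted: [13, 18, 22, 23, 33, 46, 49]
We need the leftmost position where 3 can be inserted, i.e. the first index whose element is >= 3 (or the end of the list if none is).
Binary search with low=0, high=7 (0-based indices):
  low=0, high=7, mid=3: a[3]=23 >= 3, so high = 3
  low=0, high=3, mid=1: a[1]=18 >= 3, so high = 1
  low=0, high=1, mid=0: a[0]=13 >= 3, so high = 0
Now low = high = 0, so the insertion index is 0.
Final answer: 0


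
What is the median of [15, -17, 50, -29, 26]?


First, sort the list: [-29, -17, 15, 26, 50]
The list has 5 elements (odd count).
The middle index is 2 (0-based), and the element there is 15.
Final answer: 15


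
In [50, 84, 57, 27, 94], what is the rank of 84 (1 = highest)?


Sort descending: [94, 84, 57, 50, 27]
Find 84 in the sorted list.
84 is at position 2.
Final answer: 2


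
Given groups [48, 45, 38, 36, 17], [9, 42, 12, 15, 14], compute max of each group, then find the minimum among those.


Find max of each group:
  Group 1: [48, 45, 38, 36, 17] -> max = 48
  Group 2: [9, 42, 12, 15, 14] -> max = 42
Maxes: [48, 42]
Minimum of maxes = 42
Final answer: 42


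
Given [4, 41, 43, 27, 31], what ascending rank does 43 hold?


Sort ascending: [4, 27, 31, 41, 43]
Find 43 in the sorted list.
43 is at position 5 (1-indexed).
Final answer: 5


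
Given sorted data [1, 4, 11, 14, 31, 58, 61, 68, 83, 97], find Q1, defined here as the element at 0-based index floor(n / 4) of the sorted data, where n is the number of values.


The list has n = 10 elements.
Q1 index = floor(10 / 4) = floor(2.5) = 2
Counting from index 0 in the sorted data, the element at index 2 is 11.
Final answer: 11


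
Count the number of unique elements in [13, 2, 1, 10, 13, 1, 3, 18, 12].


List all unique values:
Distinct values: [1, 2, 3, 10, 12, 13, 18]
Count = 7
Final answer: 7


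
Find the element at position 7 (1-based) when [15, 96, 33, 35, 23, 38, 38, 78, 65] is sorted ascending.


Sort ascending: [15, 23, 33, 35, 38, 38, 65, 78, 96]
The 7th element (1-indexed) is at index 6.
Value = 65
Final answer: 65


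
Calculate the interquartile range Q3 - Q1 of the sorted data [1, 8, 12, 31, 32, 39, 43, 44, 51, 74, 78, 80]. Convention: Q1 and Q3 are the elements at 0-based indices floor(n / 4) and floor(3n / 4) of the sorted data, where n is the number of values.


The data has n = 12 elements.
Q1 index = floor(12 / 4) = floor(3) = 3; Q3 index = floor(3 * 12 / 4) = floor(9) = 9
Q1 = element at index 3 = 31
Q3 = element at index 9 = 74
IQR = 74 - 31 = 43
Final answer: 43


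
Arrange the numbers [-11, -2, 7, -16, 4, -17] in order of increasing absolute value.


Compute absolute values:
  |-11| = 11
  |-2| = 2
  |7| = 7
  |-16| = 16
  |4| = 4
  |-17| = 17
Absolute values in increasing order: 2 < 4 < 7 < 11 < 16 < 17
Listing the original numbers in that order gives the answer.
Final answer: [-2, 4, 7, -11, -16, -17]


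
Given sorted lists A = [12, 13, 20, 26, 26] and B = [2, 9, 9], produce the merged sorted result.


List A: [12, 13, 20, 26, 26]
List B: [2, 9, 9]
Repeatedly compare the front elements and take the smaller:
  12 vs 2 -> take 2
  12 vs 9 -> take 9
  12 vs 9 -> take 9
  B is exhausted; append the rest of A: [12, 13, 20, 26, 26]
Final answer: [2, 9, 9, 12, 13, 20, 26, 26]


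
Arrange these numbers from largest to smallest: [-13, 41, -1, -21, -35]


Original list: [-13, 41, -1, -21, -35]
Repeatedly take the largest remaining element:
  Remaining [-13, 41, -1, -21, -35] -> largest is 41
  Remaining [-13, -1, -21, -35] -> largest is -1
  Remaining [-13, -21, -35] -> largest is -13
  Remaining [-21, -35] -> largest is -21
  Remaining [-35] -> largest is -35
Collecting the picks in order gives the descending list.
Final answer: [41, -1, -13, -21, -35]


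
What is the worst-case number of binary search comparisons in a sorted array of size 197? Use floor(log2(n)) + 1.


Binary search halves the search space each step.
Maximum comparisons = floor(log2(197)) + 1
log2(197) = 7.6221
floor(log2(197)) = 7, so 7 + 1 = 8
Final answer: 8


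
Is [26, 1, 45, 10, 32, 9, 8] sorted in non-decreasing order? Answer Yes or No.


Check consecutive pairs:
  26 <= 1? False
  1 <= 45? True
  45 <= 10? False
  10 <= 32? True
  32 <= 9? False
  9 <= 8? False
4 consecutive pair(s) are out of order, so the list is not sorted.
Final answer: No


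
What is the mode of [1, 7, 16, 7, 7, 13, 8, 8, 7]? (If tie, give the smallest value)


Count the frequency of each value:
  1 appears 1 time(s)
  7 appears 4 time(s)
  8 appears 2 time(s)
  13 appears 1 time(s)
  16 appears 1 time(s)
Maximum frequency is 4.
Only 7 reaches that frequency, so it is the mode.
Final answer: 7


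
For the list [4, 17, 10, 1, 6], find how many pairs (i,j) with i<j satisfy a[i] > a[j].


For each element, count the later elements that are smaller than it:
  4 (index 0): smaller elements after it = [1] -> 1
  17 (index 1): smaller elements after it = [10, 1, 6] -> 3
  10 (index 2): smaller elements after it = [1, 6] -> 2
  1 (index 3): smaller elements after it = [] -> 0
Total inversions = 1 + 3 + 2 + 0 = 6
Final answer: 6


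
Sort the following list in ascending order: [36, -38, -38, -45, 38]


Original list: [36, -38, -38, -45, 38]
Repeatedly take the smallest remaining element:
  Remaining [36, -38, -38, -45, 38] -> smallest is -45
  Remaining [36, -38, -38, 38] -> smallest is -38
  Remaining [36, -38, 38] -> smallest is -38
  Remaining [36, 38] -> smallest is 36
  Remaining [38] -> smallest is 38
Collecting the picks in order gives the sorted list.
Final answer: [-45, -38, -38, 36, 38]


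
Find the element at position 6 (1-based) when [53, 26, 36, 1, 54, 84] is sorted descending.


Sort descending: [84, 54, 53, 36, 26, 1]
The 6th element (1-indexed) is at index 5.
Value = 1
Final answer: 1


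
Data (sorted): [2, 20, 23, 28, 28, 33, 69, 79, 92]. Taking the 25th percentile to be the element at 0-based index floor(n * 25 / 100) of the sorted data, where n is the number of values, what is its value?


The dataset has n = 9 elements.
Index = floor(9 * 25 / 100) = floor(225 / 100) = floor(2.25) = 2
Counting from index 0 in the sorted data, the element at index 2 is 23.
Final answer: 23


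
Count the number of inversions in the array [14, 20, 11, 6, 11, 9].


For each element, count the later elements that are smaller than it:
  14 (index 0): smaller elements after it = [11, 6, 11, 9] -> 4
  20 (index 1): smaller elements after it = [11, 6, 11, 9] -> 4
  11 (index 2): smaller elements after it = [6, 9] -> 2
  6 (index 3): smaller elements after it = [] -> 0
  11 (index 4): smaller elements after it = [9] -> 1
Total inversions = 4 + 4 + 2 + 0 + 1 = 11
Final answer: 11


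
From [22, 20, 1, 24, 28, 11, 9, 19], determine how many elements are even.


Check each element:
  22 is even
  20 is even
  1 is odd
  24 is even
  28 is even
  11 is odd
  9 is odd
  19 is odd
Evens: [22, 20, 24, 28]
Count of evens = 4
Final answer: 4


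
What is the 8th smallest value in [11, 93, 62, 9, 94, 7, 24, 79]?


Sort ascending: [7, 9, 11, 24, 62, 79, 93, 94]
The 8th element (1-indexed) is at index 7.
Value = 94
Final answer: 94


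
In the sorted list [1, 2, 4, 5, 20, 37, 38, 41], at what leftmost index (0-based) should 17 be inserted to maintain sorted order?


List is sorted: [1, 2, 4, 5, 20, 37, 38, 41]
We need the leftmost position where 17 can be inserted, i.e. the first index whose element is >= 17 (or the end of the list if none is).
Binary search with low=0, high=8 (0-based indices):
  low=0, high=8, mid=4: a[4]=20 >= 17, so high = 4
  low=0, high=4, mid=2: a[2]=4 < 17, so low = 3
  low=3, high=4, mid=3: a[3]=5 < 17, so low = 4
Now low = high = 4, so the insertion index is 4.
Final answer: 4


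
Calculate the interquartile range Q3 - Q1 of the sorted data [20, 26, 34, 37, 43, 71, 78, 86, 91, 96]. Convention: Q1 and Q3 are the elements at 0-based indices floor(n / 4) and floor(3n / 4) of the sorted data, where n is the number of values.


The data has n = 10 elements.
Q1 index = floor(10 / 4) = floor(2.5) = 2; Q3 index = floor(3 * 10 / 4) = floor(7.5) = 7
Q1 = element at index 2 = 34
Q3 = element at index 7 = 86
IQR = 86 - 34 = 52
Final answer: 52


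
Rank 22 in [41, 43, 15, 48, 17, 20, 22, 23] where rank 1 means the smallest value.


Sort ascending: [15, 17, 20, 22, 23, 41, 43, 48]
Find 22 in the sorted list.
22 is at position 4 (1-indexed).
Final answer: 4


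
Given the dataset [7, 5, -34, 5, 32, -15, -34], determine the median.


First, sort the list: [-34, -34, -15, 5, 5, 7, 32]
The list has 7 elements (odd count).
The middle index is 3 (0-based), and the element there is 5.
Final answer: 5


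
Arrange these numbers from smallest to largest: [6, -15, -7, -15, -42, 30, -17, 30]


Original list: [6, -15, -7, -15, -42, 30, -17, 30]
Repeatedly take the smallest remaining element:
  Remaining [6, -15, -7, -15, -42, 30, -17, 30] -> smallest is -42
  Remaining [6, -15, -7, -15, 30, -17, 30] -> smallest is -17
  Remaining [6, -15, -7, -15, 30, 30] -> smallest is -15
  Remaining [6, -7, -15, 30, 30] -> smallest is -15
  Remaining [6, -7, 30, 30] -> smallest is -7
  Remaining [6, 30, 30] -> smallest is 6
  Remaining [30, 30] -> smallest is 30
  Remaining [30] -> smallest is 30
Collecting the picks in order gives the sorted list.
Final answer: [-42, -17, -15, -15, -7, 6, 30, 30]


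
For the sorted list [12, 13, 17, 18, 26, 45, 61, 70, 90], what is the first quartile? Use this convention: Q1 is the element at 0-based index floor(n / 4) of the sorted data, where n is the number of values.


The list has n = 9 elements.
Q1 index = floor(9 / 4) = floor(2.25) = 2
Counting from index 0 in the sorted data, the element at index 2 is 17.
Final answer: 17


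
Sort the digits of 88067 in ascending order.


The number 88067 has digits: 8, 8, 0, 6, 7
Sorted: 0, 6, 7, 8, 8
Joining the sorted digits gives the result.
Final answer: 06788


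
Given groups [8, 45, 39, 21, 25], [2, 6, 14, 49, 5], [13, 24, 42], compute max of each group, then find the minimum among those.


Find max of each group:
  Group 1: [8, 45, 39, 21, 25] -> max = 45
  Group 2: [2, 6, 14, 49, 5] -> max = 49
  Group 3: [13, 24, 42] -> max = 42
Maxes: [45, 49, 42]
Minimum of maxes = 42
Final answer: 42


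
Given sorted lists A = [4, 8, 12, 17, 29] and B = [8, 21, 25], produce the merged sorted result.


List A: [4, 8, 12, 17, 29]
List B: [8, 21, 25]
Repeatedly compare the front elements and take the smaller:
  4 vs 8 -> take 4
  8 vs 8 -> take 8
  12 vs 8 -> take 8
  12 vs 21 -> take 12
  17 vs 21 -> take 17
  29 vs 21 -> take 21
  29 vs 25 -> take 25
  B is exhausted; append the rest of A: [29]
Final answer: [4, 8, 8, 12, 17, 21, 25, 29]


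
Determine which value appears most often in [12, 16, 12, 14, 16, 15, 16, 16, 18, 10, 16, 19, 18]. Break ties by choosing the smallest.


Count the frequency of each value:
  10 appears 1 time(s)
  12 appears 2 time(s)
  14 appears 1 time(s)
  15 appears 1 time(s)
  16 appears 5 time(s)
  18 appears 2 time(s)
  19 appears 1 time(s)
Maximum frequency is 5.
Only 16 reaches that frequency, so it is the mode.
Final answer: 16


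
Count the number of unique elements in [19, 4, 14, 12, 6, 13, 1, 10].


List all unique values:
Distinct values: [1, 4, 6, 10, 12, 13, 14, 19]
Count = 8
Final answer: 8


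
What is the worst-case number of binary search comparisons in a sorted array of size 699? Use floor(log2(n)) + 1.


Binary search halves the search space each step.
Maximum comparisons = floor(log2(699)) + 1
log2(699) = 9.4491
floor(log2(699)) = 9, so 9 + 1 = 10
Final answer: 10


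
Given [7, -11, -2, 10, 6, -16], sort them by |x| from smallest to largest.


Compute absolute values:
  |7| = 7
  |-11| = 11
  |-2| = 2
  |10| = 10
  |6| = 6
  |-16| = 16
Absolute values in increasing order: 2 < 6 < 7 < 10 < 11 < 16
Listing the original numbers in that order gives the answer.
Final answer: [-2, 6, 7, 10, -11, -16]


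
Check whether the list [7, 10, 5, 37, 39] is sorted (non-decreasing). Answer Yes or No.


Check consecutive pairs:
  7 <= 10? True
  10 <= 5? False
  5 <= 37? True
  37 <= 39? True
1 consecutive pair(s) are out of order, so the list is not sorted.
Final answer: No


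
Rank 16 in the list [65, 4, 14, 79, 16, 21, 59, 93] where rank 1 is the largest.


Sort descending: [93, 79, 65, 59, 21, 16, 14, 4]
Find 16 in the sorted list.
16 is at position 6.
Final answer: 6


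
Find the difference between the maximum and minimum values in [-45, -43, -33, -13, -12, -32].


Maximum value: -12
Minimum value: -45
Range = -12 - (-45) = 33
Final answer: 33


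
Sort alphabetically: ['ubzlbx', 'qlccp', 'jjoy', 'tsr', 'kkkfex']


Compare strings character by character (the first differing letter decides):
  'jjoy' < 'kkkfex' since 'j' < 'k' at position 1
  'kkkfex' < 'qlccp' since 'k' < 'q' at position 1
  'qlccp' < 'tsr' since 'q' < 't' at position 1
  'tsr' < 'ubzlbx' since 't' < 'u' at position 1
Chaining these comparisons gives the alphabetical order.
Final answer: ['jjoy', 'kkkfex', 'qlccp', 'tsr', 'ubzlbx']


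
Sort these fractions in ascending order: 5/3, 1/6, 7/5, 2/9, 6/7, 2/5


Convert to decimal for comparison:
  5/3 = 1.6667
  1/6 = 0.1667
  7/5 = 1.4
  2/9 = 0.2222
  6/7 = 0.8571
  2/5 = 0.4
Decimals in increasing order: 0.1667 < 0.2222 < 0.4 < 0.8571 < 1.4 < 1.6667
Writing each back as its fraction gives the sorted order.
Final answer: 1/6, 2/9, 2/5, 6/7, 7/5, 5/3


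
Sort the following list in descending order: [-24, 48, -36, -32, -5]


Original list: [-24, 48, -36, -32, -5]
Repeatedly take the largest remaining element:
  Remaining [-24, 48, -36, -32, -5] -> largest is 48
  Remaining [-24, -36, -32, -5] -> largest is -5
  Remaining [-24, -36, -32] -> largest is -24
  Remaining [-36, -32] -> largest is -32
  Remaining [-36] -> largest is -36
Collecting the picks in order gives the descending list.
Final answer: [48, -5, -24, -32, -36]


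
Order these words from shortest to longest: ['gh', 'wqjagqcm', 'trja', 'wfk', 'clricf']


Compute lengths:
  'gh' has length 2
  'wqjagqcm' has length 8
  'trja' has length 4
  'wfk' has length 3
  'clricf' has length 6
Lengths in increasing order: 2 < 3 < 4 < 6 < 8
Listing the words in that order gives the answer.
Final answer: ['gh', 'wfk', 'trja', 'clricf', 'wqjagqcm']


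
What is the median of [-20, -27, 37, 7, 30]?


First, sort the list: [-27, -20, 7, 30, 37]
The list has 5 elements (odd count).
The middle index is 2 (0-based), and the element there is 7.
Final answer: 7


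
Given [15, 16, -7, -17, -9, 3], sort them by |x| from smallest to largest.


Compute absolute values:
  |15| = 15
  |16| = 16
  |-7| = 7
  |-17| = 17
  |-9| = 9
  |3| = 3
Absolute values in increasing order: 3 < 7 < 9 < 15 < 16 < 17
Listing the original numbers in that order gives the answer.
Final answer: [3, -7, -9, 15, 16, -17]


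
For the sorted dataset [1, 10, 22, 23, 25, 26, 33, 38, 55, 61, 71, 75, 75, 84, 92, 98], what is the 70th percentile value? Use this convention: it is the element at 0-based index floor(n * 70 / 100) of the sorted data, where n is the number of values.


The dataset has n = 16 elements.
Index = floor(16 * 70 / 100) = floor(1120 / 100) = floor(11.2) = 11
Counting from index 0 in the sorted data, the element at index 11 is 75.
Final answer: 75


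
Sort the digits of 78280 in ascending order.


The number 78280 has digits: 7, 8, 2, 8, 0
Sorted: 0, 2, 7, 8, 8
Joining the sorted digits gives the result.
Final answer: 02788


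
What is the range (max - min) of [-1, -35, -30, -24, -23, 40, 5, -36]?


Maximum value: 40
Minimum value: -36
Range = 40 - (-36) = 76
Final answer: 76


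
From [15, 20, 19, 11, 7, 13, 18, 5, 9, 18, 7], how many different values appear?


List all unique values:
Distinct values: [5, 7, 9, 11, 13, 15, 18, 19, 20]
Count = 9
Final answer: 9


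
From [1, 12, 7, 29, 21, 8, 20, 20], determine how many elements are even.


Check each element:
  1 is odd
  12 is even
  7 is odd
  29 is odd
  21 is odd
  8 is even
  20 is even
  20 is even
Evens: [12, 8, 20, 20]
Count of evens = 4
Final answer: 4


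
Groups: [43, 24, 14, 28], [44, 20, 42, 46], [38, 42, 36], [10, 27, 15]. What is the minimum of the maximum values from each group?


Find max of each group:
  Group 1: [43, 24, 14, 28] -> max = 43
  Group 2: [44, 20, 42, 46] -> max = 46
  Group 3: [38, 42, 36] -> max = 42
  Group 4: [10, 27, 15] -> max = 27
Maxes: [43, 46, 42, 27]
Minimum of maxes = 27
Final answer: 27


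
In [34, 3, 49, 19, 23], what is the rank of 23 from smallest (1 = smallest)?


Sort ascending: [3, 19, 23, 34, 49]
Find 23 in the sorted list.
23 is at position 3 (1-indexed).
Final answer: 3


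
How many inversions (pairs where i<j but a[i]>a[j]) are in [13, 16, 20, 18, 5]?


For each element, count the later elements that are smaller than it:
  13 (index 0): smaller elements after it = [5] -> 1
  16 (index 1): smaller elements after it = [5] -> 1
  20 (index 2): smaller elements after it = [18, 5] -> 2
  18 (index 3): smaller elements after it = [5] -> 1
Total inversions = 1 + 1 + 2 + 1 = 5
Final answer: 5


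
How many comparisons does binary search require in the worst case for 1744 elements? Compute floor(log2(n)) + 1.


Binary search halves the search space each step.
Maximum comparisons = floor(log2(1744)) + 1
log2(1744) = 10.7682
floor(log2(1744)) = 10, so 10 + 1 = 11
Final answer: 11


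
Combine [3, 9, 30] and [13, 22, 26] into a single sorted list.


List A: [3, 9, 30]
List B: [13, 22, 26]
Repeatedly compare the front elements and take the smaller:
  3 vs 13 -> take 3
  9 vs 13 -> take 9
  30 vs 13 -> take 13
  30 vs 22 -> take 22
  30 vs 26 -> take 26
  B is exhausted; append the rest of A: [30]
Final answer: [3, 9, 13, 22, 26, 30]


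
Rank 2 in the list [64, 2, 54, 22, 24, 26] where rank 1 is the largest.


Sort descending: [64, 54, 26, 24, 22, 2]
Find 2 in the sorted list.
2 is at position 6.
Final answer: 6
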